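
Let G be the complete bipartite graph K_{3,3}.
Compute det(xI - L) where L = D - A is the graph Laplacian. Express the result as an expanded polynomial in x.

The graph has 6 vertices and degree multiset [3, 3, 3, 3, 3, 3]; D is the diagonal matrix of degrees and L = D - A. Computing det(xI - L) by cofactor expansion (or equivalently via sum-over-permutations) gives x^6 - 18x^5 + 126x^4 - 432x^3 + 729x^2 - 486x. The constant term is 0 because L is singular (the all-ones vector lies in its kernel). There is one zero in the spectrum, matching the 1 component.

x^6 - 18x^5 + 126x^4 - 432x^3 + 729x^2 - 486x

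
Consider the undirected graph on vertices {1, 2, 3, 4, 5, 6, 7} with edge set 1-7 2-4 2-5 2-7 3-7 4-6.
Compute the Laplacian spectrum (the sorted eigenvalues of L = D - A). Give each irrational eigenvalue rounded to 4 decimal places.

[0, 0.3217, 0.6802, 1, 2.1397, 3.2297, 4.6287]

Each diagonal entry of L is the vertex degree and each off-diagonal entry is -1 where an edge is present, 0 otherwise; in the order [1, 2, 3, 4, 5, 6, 7] the diagonal is [1, 3, 1, 2, 1, 1, 3]. Since every row of L sums to 0, the all-ones vector is in the kernel and 0 is an eigenvalue. The largest eigenvalue, 4.6287, is at most the vertex count 7.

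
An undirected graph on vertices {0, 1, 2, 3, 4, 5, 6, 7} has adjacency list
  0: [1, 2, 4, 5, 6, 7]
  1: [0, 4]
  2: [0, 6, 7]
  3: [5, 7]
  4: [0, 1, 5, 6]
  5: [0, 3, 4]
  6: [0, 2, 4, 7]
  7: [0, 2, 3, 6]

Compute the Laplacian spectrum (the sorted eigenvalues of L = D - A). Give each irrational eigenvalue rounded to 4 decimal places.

Each diagonal entry of L is the vertex degree and each off-diagonal entry is -1 where an edge is present, 0 otherwise; in the order [0, 1, 2, 3, 4, 5, 6, 7] the diagonal is [6, 2, 3, 2, 4, 3, 4, 4]. The multiplicity of 0 as a Laplacian eigenvalue equals the number of connected components. The largest eigenvalue, 7.0966, is at most the vertex count 8.

[0, 1.4260, 1.7793, 2.9357, 4.1321, 4.9652, 5.6650, 7.0966]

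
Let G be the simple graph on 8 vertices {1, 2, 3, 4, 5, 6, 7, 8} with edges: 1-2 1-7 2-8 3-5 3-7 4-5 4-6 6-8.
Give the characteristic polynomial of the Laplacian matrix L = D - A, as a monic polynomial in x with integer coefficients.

With the vertex order [1, 2, 3, 4, 5, 6, 7, 8], the degrees are [2, 2, 2, 2, 2, 2, 2, 2], giving D = diag(2, 2, 2, 2, 2, 2, 2, 2) and L = D - A. L has integer entries, so p(x) = det(xI - L) has integer coefficients. Expanding the determinant yields x^8 - 16x^7 + 104x^6 - 352x^5 + 660x^4 - 672x^3 + 336x^2 - 64x. The constant term is 0 because L is singular (the all-ones vector lies in its kernel). The eigenvalues sum to 16, which equals trace(L) = 2|E|. The largest eigenvalue, 4, is at most the vertex count 8.

x^8 - 16x^7 + 104x^6 - 352x^5 + 660x^4 - 672x^3 + 336x^2 - 64x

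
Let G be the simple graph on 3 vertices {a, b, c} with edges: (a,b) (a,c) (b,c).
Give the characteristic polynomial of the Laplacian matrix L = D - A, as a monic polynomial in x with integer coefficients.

With the vertex order [a, b, c], the degrees are [2, 2, 2], giving D = diag(2, 2, 2) and L = D - A. The eigenvalues of L are [0, 3, 3]; the characteristic polynomial is the product of (x - lambda_i), which multiplies out to x^3 - 6x^2 + 9x. Since p(0) = det(-L) = 0, x divides p(x). The largest eigenvalue, 3, is at most the vertex count 3.

x^3 - 6x^2 + 9x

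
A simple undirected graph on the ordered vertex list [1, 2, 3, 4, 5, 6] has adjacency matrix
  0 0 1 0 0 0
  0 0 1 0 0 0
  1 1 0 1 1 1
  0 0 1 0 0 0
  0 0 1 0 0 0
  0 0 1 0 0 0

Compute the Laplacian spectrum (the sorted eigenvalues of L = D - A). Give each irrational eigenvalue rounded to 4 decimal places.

[0, 1, 1, 1, 1, 6]

Reading degrees in the order [1, 2, 3, 4, 5, 6] gives [1, 1, 5, 1, 1, 1]; set D = diag(1, 1, 5, 1, 1, 1) and form L = D - A. Since every row of L sums to 0, the all-ones vector is in the kernel and 0 is an eigenvalue. The single zero eigenvalue shows the graph is connected. The eigenvalues sum to 10, which equals trace(L) = 2|E|.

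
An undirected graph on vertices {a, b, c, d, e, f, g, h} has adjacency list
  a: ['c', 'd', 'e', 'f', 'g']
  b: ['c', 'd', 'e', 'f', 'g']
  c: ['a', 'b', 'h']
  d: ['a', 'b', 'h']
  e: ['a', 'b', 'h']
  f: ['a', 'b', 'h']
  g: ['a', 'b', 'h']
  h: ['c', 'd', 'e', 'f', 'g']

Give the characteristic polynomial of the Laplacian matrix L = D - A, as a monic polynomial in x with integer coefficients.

Reading degrees in the order [a, b, c, d, e, f, g, h] gives [5, 5, 3, 3, 3, 3, 3, 5]; set D = diag(5, 5, 3, 3, 3, 3, 3, 5) and form L = D - A. L has integer entries, so p(x) = det(xI - L) has integer coefficients. Expanding the determinant yields x^8 - 30x^7 + 375x^6 - 2540x^5 + 10095x^4 - 23598x^3 + 30105x^2 - 16200x. The coefficient of x^7 equals -trace(L) = -30, matching the sum of degrees. By the matrix-tree theorem the graph has (1/8) * product of the nonzero eigenvalues = 2025 spanning trees.

x^8 - 30x^7 + 375x^6 - 2540x^5 + 10095x^4 - 23598x^3 + 30105x^2 - 16200x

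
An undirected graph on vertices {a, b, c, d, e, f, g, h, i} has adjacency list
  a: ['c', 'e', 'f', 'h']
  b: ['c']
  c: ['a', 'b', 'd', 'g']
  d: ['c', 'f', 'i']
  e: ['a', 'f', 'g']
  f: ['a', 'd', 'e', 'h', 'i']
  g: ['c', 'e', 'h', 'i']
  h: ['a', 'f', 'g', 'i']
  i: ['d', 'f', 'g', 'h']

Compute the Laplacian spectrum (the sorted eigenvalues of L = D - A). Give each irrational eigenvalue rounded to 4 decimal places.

[0, 0.8014, 2.3293, 3.1496, 3.6379, 3.7253, 5.5099, 6.3155, 6.5311]

Reading degrees in the order [a, b, c, d, e, f, g, h, i] gives [4, 1, 4, 3, 3, 5, 4, 4, 4]; set D = diag(4, 1, 4, 3, 3, 5, 4, 4, 4) and form L = D - A. Since every row of L sums to 0, the all-ones vector is in the kernel and 0 is an eigenvalue. There is one zero in the spectrum, matching the 1 component.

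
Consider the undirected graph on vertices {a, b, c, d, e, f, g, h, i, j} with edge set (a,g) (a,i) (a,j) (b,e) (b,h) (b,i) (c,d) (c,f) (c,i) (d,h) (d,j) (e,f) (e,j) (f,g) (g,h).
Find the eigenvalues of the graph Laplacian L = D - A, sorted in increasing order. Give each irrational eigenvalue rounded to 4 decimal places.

[0, 2, 2, 2, 2, 2, 5, 5, 5, 5]

With the vertex order [a, b, c, d, e, f, g, h, i, j], the degrees are [3, 3, 3, 3, 3, 3, 3, 3, 3, 3], giving D = diag(3, 3, 3, 3, 3, 3, 3, 3, 3, 3) and L = D - A. Diagonalising L (or applying a numerical eigensolver to the 10x10 matrix) gives the spectrum above. The single zero eigenvalue shows the graph is connected. There is one zero in the spectrum, matching the 1 component.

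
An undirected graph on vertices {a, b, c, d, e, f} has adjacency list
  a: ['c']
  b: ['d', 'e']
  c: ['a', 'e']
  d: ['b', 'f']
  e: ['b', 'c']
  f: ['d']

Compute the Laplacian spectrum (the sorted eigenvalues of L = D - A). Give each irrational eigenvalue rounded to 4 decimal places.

With the vertex order [a, b, c, d, e, f], the degrees are [1, 2, 2, 2, 2, 1], giving D = diag(1, 2, 2, 2, 2, 1) and L = D - A. The multiplicity of 0 as a Laplacian eigenvalue equals the number of connected components. The single zero eigenvalue shows the graph is connected. By the matrix-tree theorem the graph has (1/6) * product of the nonzero eigenvalues = 1 spanning tree.

[0, 0.2679, 1, 2, 3, 3.7321]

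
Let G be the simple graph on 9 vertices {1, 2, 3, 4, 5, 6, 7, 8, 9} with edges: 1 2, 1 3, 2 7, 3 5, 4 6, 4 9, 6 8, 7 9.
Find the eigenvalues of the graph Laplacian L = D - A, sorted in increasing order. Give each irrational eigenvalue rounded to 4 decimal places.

[0, 0.1206, 0.4679, 1, 1.6527, 2.3473, 3, 3.5321, 3.8794]

Reading degrees in the order [1, 2, 3, 4, 5, 6, 7, 8, 9] gives [2, 2, 2, 2, 1, 2, 2, 1, 2]; set D = diag(2, 2, 2, 2, 1, 2, 2, 1, 2) and form L = D - A. L is symmetric positive semidefinite, so every eigenvalue is real and nonnegative. The single zero eigenvalue shows the graph is connected. The eigenvalues sum to 16, which equals trace(L) = 2|E|.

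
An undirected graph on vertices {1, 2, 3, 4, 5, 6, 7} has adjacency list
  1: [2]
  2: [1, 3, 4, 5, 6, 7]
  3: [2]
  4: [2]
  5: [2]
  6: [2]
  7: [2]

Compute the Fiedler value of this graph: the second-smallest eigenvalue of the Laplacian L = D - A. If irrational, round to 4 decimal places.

With the vertex order [1, 2, 3, 4, 5, 6, 7], the degrees are [1, 6, 1, 1, 1, 1, 1], giving D = diag(1, 6, 1, 1, 1, 1, 1) and L = D - A. Computing the eigenvalues of L and sorting gives [0, 1, 1, 1, 1, 1, 7]. The Fiedler value lambda_2 = 1 is strictly positive, so the graph is connected. The eigenvalues sum to 12, which equals trace(L) = 2|E|. There is one zero in the spectrum, matching the 1 component.

1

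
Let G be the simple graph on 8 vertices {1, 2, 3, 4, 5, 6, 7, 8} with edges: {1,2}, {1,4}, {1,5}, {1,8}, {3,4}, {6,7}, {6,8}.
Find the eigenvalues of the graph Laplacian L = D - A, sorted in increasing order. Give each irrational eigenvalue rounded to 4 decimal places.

[0, 0.2538, 0.5472, 1, 1.4689, 2.4066, 3.1504, 5.1732]

With the vertex order [1, 2, 3, 4, 5, 6, 7, 8], the degrees are [4, 1, 1, 2, 1, 2, 1, 2], giving D = diag(4, 1, 1, 2, 1, 2, 1, 2) and L = D - A. The multiplicity of 0 as a Laplacian eigenvalue equals the number of connected components.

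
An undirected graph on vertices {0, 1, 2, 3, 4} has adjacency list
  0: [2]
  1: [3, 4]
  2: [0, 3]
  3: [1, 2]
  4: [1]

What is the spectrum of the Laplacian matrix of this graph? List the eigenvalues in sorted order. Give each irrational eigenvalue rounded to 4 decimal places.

Each diagonal entry of L is the vertex degree and each off-diagonal entry is -1 where an edge is present, 0 otherwise; in the order [0, 1, 2, 3, 4] the diagonal is [1, 2, 2, 2, 1]. The multiplicity of 0 as a Laplacian eigenvalue equals the number of connected components. The largest eigenvalue, 3.6180, is at most the vertex count 5. There is one zero in the spectrum, matching the 1 component.

[0, 0.3820, 1.3820, 2.6180, 3.6180]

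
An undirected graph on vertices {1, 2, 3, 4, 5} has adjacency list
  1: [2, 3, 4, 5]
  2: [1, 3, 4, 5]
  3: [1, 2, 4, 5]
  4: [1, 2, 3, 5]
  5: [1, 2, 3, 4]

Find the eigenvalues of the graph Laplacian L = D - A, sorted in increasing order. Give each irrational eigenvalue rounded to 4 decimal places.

[0, 5, 5, 5, 5]

Each diagonal entry of L is the vertex degree and each off-diagonal entry is -1 where an edge is present, 0 otherwise; in the order [1, 2, 3, 4, 5] the diagonal is [4, 4, 4, 4, 4]. The multiplicity of 0 as a Laplacian eigenvalue equals the number of connected components. By the matrix-tree theorem the graph has (1/5) * product of the nonzero eigenvalues = 125 spanning trees.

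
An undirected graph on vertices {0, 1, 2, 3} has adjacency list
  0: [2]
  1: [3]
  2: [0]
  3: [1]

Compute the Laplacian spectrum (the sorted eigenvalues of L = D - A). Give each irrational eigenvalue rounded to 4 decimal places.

[0, 0, 2, 2]

With the vertex order [0, 1, 2, 3], the degrees are [1, 1, 1, 1], giving D = diag(1, 1, 1, 1) and L = D - A. L is symmetric positive semidefinite, so every eigenvalue is real and nonnegative. The 2 zero eigenvalues correspond to the 2 connected components. The eigenvalues sum to 4, which equals trace(L) = 2|E|. There are 2 zeros in the spectrum, matching the 2 components.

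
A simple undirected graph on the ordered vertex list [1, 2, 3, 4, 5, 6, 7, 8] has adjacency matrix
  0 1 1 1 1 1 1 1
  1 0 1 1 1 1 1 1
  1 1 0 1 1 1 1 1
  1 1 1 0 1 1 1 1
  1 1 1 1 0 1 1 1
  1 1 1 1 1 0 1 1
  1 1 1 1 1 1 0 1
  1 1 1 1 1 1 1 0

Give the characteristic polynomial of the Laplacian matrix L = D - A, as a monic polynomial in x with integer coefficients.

x^8 - 56x^7 + 1344x^6 - 17920x^5 + 143360x^4 - 688128x^3 + 1835008x^2 - 2097152x

Each diagonal entry of L is the vertex degree and each off-diagonal entry is -1 where an edge is present, 0 otherwise; in the order [1, 2, 3, 4, 5, 6, 7, 8] the diagonal is [7, 7, 7, 7, 7, 7, 7, 7]. Computing det(xI - L) by cofactor expansion (or equivalently via sum-over-permutations) gives x^8 - 56x^7 + 1344x^6 - 17920x^5 + 143360x^4 - 688128x^3 + 1835008x^2 - 2097152x. The coefficient of x^7 equals -trace(L) = -56, matching the sum of degrees. By the matrix-tree theorem the graph has (1/8) * product of the nonzero eigenvalues = 262144 spanning trees. The largest eigenvalue, 8, is at most the vertex count 8.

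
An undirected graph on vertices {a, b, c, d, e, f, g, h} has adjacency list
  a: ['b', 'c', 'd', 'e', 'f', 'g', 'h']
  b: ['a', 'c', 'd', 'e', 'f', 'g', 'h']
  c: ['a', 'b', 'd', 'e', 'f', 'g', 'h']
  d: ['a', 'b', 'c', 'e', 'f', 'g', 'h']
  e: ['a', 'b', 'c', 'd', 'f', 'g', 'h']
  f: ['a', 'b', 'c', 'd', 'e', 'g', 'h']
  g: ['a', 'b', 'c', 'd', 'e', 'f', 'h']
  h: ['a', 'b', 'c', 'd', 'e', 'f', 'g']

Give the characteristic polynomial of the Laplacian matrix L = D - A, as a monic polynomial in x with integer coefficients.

With the vertex order [a, b, c, d, e, f, g, h], the degrees are [7, 7, 7, 7, 7, 7, 7, 7], giving D = diag(7, 7, 7, 7, 7, 7, 7, 7) and L = D - A. L has integer entries, so p(x) = det(xI - L) has integer coefficients. Expanding the determinant yields x^8 - 56x^7 + 1344x^6 - 17920x^5 + 143360x^4 - 688128x^3 + 1835008x^2 - 2097152x. Since p(0) = det(-L) = 0, x divides p(x).

x^8 - 56x^7 + 1344x^6 - 17920x^5 + 143360x^4 - 688128x^3 + 1835008x^2 - 2097152x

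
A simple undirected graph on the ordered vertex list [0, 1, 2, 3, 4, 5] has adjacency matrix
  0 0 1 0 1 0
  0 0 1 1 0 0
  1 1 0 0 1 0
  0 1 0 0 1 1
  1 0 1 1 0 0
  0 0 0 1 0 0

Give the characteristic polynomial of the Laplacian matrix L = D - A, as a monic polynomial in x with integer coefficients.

x^6 - 14x^5 + 73x^4 - 174x^3 + 184x^2 - 66x

Reading degrees in the order [0, 1, 2, 3, 4, 5] gives [2, 2, 3, 3, 3, 1]; set D = diag(2, 2, 3, 3, 3, 1) and form L = D - A. L has integer entries, so p(x) = det(xI - L) has integer coefficients. Expanding the determinant yields x^6 - 14x^5 + 73x^4 - 174x^3 + 184x^2 - 66x. The coefficient of x^5 equals -trace(L) = -14, matching the sum of degrees. The largest eigenvalue, 4.8912, is at most the vertex count 6.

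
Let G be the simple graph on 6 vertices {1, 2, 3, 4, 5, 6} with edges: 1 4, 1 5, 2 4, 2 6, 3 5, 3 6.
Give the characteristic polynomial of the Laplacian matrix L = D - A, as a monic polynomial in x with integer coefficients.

Each diagonal entry of L is the vertex degree and each off-diagonal entry is -1 where an edge is present, 0 otherwise; in the order [1, 2, 3, 4, 5, 6] the diagonal is [2, 2, 2, 2, 2, 2]. The eigenvalues of L are [0, 1, 1, 3, 3, 4]; the characteristic polynomial is the product of (x - lambda_i), which multiplies out to x^6 - 12x^5 + 54x^4 - 112x^3 + 105x^2 - 36x. The coefficient of x^5 equals -trace(L) = -12, matching the sum of degrees. The eigenvalues sum to 12, which equals trace(L) = 2|E|.

x^6 - 12x^5 + 54x^4 - 112x^3 + 105x^2 - 36x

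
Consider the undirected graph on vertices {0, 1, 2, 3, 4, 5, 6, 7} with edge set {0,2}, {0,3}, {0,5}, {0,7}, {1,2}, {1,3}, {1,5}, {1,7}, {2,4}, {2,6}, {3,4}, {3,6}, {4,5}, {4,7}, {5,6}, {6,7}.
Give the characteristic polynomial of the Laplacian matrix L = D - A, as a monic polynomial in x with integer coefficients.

With the vertex order [0, 1, 2, 3, 4, 5, 6, 7], the degrees are [4, 4, 4, 4, 4, 4, 4, 4], giving D = diag(4, 4, 4, 4, 4, 4, 4, 4) and L = D - A. The eigenvalues of L are [0, 4, 4, 4, 4, 4, 4, 8]; the characteristic polynomial is the product of (x - lambda_i), which multiplies out to x^8 - 32x^7 + 432x^6 - 3200x^5 + 14080x^4 - 36864x^3 + 53248x^2 - 32768x. The coefficient of x^7 equals -trace(L) = -32, matching the sum of degrees. The eigenvalues sum to 32, which equals trace(L) = 2|E|.

x^8 - 32x^7 + 432x^6 - 3200x^5 + 14080x^4 - 36864x^3 + 53248x^2 - 32768x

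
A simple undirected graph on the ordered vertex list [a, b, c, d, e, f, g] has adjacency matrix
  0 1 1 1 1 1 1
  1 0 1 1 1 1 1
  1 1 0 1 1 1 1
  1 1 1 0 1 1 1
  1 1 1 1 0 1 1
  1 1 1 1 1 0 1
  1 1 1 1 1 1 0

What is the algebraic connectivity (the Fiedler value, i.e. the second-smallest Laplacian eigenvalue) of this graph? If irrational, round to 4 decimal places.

Each diagonal entry of L is the vertex degree and each off-diagonal entry is -1 where an edge is present, 0 otherwise; in the order [a, b, c, d, e, f, g] the diagonal is [6, 6, 6, 6, 6, 6, 6]. Computing the eigenvalues of L and sorting gives [0, 7, 7, 7, 7, 7, 7]. The Fiedler value lambda_2 = 7 is strictly positive, so the graph is connected. By the matrix-tree theorem the graph has (1/7) * product of the nonzero eigenvalues = 16807 spanning trees.

7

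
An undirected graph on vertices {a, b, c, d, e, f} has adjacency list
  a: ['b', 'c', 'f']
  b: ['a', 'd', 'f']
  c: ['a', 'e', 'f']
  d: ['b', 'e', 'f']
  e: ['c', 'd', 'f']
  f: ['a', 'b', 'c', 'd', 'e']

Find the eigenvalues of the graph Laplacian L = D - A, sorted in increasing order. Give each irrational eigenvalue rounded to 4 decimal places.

[0, 2.3820, 2.3820, 4.6180, 4.6180, 6]

With the vertex order [a, b, c, d, e, f], the degrees are [3, 3, 3, 3, 3, 5], giving D = diag(3, 3, 3, 3, 3, 5) and L = D - A. Since every row of L sums to 0, the all-ones vector is in the kernel and 0 is an eigenvalue. The single zero eigenvalue shows the graph is connected. The eigenvalues sum to 20, which equals trace(L) = 2|E|. The largest eigenvalue, 6, is at most the vertex count 6.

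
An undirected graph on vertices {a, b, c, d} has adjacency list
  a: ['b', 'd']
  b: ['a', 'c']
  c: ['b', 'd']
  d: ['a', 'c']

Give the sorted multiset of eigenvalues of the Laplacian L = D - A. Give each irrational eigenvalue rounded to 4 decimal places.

[0, 2, 2, 4]

Reading degrees in the order [a, b, c, d] gives [2, 2, 2, 2]; set D = diag(2, 2, 2, 2) and form L = D - A. The multiplicity of 0 as a Laplacian eigenvalue equals the number of connected components. The single zero eigenvalue shows the graph is connected. There is one zero in the spectrum, matching the 1 component. The eigenvalues sum to 8, which equals trace(L) = 2|E|.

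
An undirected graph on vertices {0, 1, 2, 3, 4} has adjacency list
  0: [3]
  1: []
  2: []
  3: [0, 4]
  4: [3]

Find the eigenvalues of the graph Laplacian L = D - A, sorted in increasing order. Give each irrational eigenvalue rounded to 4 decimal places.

[0, 0, 0, 1, 3]

Each diagonal entry of L is the vertex degree and each off-diagonal entry is -1 where an edge is present, 0 otherwise; in the order [0, 1, 2, 3, 4] the diagonal is [1, 0, 0, 2, 1]. L is symmetric positive semidefinite, so every eigenvalue is real and nonnegative. The 3 zero eigenvalues correspond to the 3 connected components.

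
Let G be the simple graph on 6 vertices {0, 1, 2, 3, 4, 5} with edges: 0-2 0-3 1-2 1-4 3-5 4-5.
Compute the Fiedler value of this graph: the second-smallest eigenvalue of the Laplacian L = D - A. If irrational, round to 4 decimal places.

Reading degrees in the order [0, 1, 2, 3, 4, 5] gives [2, 2, 2, 2, 2, 2]; set D = diag(2, 2, 2, 2, 2, 2) and form L = D - A. The smallest Laplacian eigenvalue is always 0. The next one, lambda_2 = 1, measures how hard the graph is to disconnect: larger values mean better connectivity.

1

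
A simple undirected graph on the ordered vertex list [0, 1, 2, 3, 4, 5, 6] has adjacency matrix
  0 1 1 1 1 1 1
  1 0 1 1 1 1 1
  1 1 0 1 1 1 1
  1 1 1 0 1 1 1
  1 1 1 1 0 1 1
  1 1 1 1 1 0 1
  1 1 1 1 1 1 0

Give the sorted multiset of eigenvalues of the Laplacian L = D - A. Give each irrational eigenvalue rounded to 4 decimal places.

[0, 7, 7, 7, 7, 7, 7]

Each diagonal entry of L is the vertex degree and each off-diagonal entry is -1 where an edge is present, 0 otherwise; in the order [0, 1, 2, 3, 4, 5, 6] the diagonal is [6, 6, 6, 6, 6, 6, 6]. The multiplicity of 0 as a Laplacian eigenvalue equals the number of connected components.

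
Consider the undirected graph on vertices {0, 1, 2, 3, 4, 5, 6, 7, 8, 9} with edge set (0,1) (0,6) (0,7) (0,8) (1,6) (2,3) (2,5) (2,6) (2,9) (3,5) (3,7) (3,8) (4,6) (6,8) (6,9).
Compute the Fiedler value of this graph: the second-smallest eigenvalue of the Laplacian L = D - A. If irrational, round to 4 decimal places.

With the vertex order [0, 1, 2, 3, 4, 5, 6, 7, 8, 9], the degrees are [4, 2, 4, 4, 1, 2, 6, 2, 3, 2], giving D = diag(4, 2, 4, 4, 1, 2, 6, 2, 3, 2) and L = D - A. The smallest Laplacian eigenvalue is always 0. The next one, lambda_2 = 0.8401, measures how hard the graph is to disconnect: larger values mean better connectivity. The eigenvalues sum to 30, which equals trace(L) = 2|E|.

0.8401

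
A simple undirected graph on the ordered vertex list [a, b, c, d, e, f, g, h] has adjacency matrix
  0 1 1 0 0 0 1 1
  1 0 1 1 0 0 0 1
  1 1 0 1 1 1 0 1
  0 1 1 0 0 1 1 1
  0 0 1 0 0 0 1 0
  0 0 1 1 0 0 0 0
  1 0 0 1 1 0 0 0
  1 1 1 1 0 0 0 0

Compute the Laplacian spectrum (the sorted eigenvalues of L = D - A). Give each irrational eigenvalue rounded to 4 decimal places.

[0, 1.5647, 2, 3.2483, 4.5679, 5, 6.3650, 7.2540]

With the vertex order [a, b, c, d, e, f, g, h], the degrees are [4, 4, 6, 5, 2, 2, 3, 4], giving D = diag(4, 4, 6, 5, 2, 2, 3, 4) and L = D - A. L is symmetric positive semidefinite, so every eigenvalue is real and nonnegative. The single zero eigenvalue shows the graph is connected.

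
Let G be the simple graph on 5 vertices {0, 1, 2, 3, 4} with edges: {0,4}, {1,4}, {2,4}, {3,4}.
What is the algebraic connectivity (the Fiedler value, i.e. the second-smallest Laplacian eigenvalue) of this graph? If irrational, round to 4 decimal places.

1

Each diagonal entry of L is the vertex degree and each off-diagonal entry is -1 where an edge is present, 0 otherwise; in the order [0, 1, 2, 3, 4] the diagonal is [1, 1, 1, 1, 4]. The sorted Laplacian eigenvalues are [0, 1, 1, 1, 5]; the algebraic connectivity is the second entry, 1. By the matrix-tree theorem the graph has (1/5) * product of the nonzero eigenvalues = 1 spanning tree.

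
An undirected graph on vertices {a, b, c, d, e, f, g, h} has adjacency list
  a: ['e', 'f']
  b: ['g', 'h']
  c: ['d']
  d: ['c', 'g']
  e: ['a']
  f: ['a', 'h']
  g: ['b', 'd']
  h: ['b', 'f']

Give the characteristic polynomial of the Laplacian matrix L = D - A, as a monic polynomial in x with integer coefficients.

Reading degrees in the order [a, b, c, d, e, f, g, h] gives [2, 2, 1, 2, 1, 2, 2, 2]; set D = diag(2, 2, 1, 2, 1, 2, 2, 2) and form L = D - A. Computing det(xI - L) by cofactor expansion (or equivalently via sum-over-permutations) gives x^8 - 14x^7 + 78x^6 - 220x^5 + 330x^4 - 252x^3 + 84x^2 - 8x. The constant term is 0 because L is singular (the all-ones vector lies in its kernel). By the matrix-tree theorem the graph has (1/8) * product of the nonzero eigenvalues = 1 spanning tree.

x^8 - 14x^7 + 78x^6 - 220x^5 + 330x^4 - 252x^3 + 84x^2 - 8x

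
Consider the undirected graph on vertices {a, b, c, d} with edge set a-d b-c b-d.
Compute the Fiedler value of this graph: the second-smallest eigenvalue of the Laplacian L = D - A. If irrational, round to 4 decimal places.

0.5858

Reading degrees in the order [a, b, c, d] gives [1, 2, 1, 2]; set D = diag(1, 2, 1, 2) and form L = D - A. Computing the eigenvalues of L and sorting gives [0, 0.5858, 2, 3.4142]. The Fiedler value lambda_2 = 0.5858 is strictly positive, so the graph is connected.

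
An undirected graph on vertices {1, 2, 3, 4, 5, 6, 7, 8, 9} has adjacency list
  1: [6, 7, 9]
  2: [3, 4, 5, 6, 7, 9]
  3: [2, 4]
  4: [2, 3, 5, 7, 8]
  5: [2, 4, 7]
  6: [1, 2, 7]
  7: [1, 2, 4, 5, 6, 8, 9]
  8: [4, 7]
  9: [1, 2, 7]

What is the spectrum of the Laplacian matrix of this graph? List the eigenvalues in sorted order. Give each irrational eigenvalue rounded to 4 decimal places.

Each diagonal entry of L is the vertex degree and each off-diagonal entry is -1 where an edge is present, 0 otherwise; in the order [1, 2, 3, 4, 5, 6, 7, 8, 9] the diagonal is [3, 6, 2, 5, 3, 3, 7, 2, 3]. Diagonalising L (or applying a numerical eigensolver to the 9x9 matrix) gives the spectrum above. The single zero eigenvalue shows the graph is connected. By the matrix-tree theorem the graph has (1/9) * product of the nonzero eigenvalues = 3135 spanning trees.

[0, 1.4369, 1.8247, 2.6042, 3, 4.1299, 5.7642, 7.1659, 8.0741]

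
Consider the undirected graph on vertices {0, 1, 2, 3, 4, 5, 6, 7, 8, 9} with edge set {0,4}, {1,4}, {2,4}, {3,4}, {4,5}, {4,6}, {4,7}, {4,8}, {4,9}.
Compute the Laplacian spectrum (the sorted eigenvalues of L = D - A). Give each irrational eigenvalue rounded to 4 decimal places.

[0, 1, 1, 1, 1, 1, 1, 1, 1, 10]

Reading degrees in the order [0, 1, 2, 3, 4, 5, 6, 7, 8, 9] gives [1, 1, 1, 1, 9, 1, 1, 1, 1, 1]; set D = diag(1, 1, 1, 1, 9, 1, 1, 1, 1, 1) and form L = D - A. L is symmetric positive semidefinite, so every eigenvalue is real and nonnegative. By the matrix-tree theorem the graph has (1/10) * product of the nonzero eigenvalues = 1 spanning tree. The eigenvalues sum to 18, which equals trace(L) = 2|E|.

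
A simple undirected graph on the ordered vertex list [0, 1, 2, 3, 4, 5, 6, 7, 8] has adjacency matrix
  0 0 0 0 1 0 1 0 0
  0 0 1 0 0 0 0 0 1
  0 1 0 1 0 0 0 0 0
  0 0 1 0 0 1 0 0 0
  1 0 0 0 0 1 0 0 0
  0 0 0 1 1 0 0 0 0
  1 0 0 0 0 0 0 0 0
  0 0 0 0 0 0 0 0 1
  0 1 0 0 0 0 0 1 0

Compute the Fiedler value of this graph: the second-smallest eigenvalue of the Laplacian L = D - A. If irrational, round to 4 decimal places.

0.1206

With the vertex order [0, 1, 2, 3, 4, 5, 6, 7, 8], the degrees are [2, 2, 2, 2, 2, 2, 1, 1, 2], giving D = diag(2, 2, 2, 2, 2, 2, 1, 1, 2) and L = D - A. The sorted Laplacian eigenvalues are [0, 0.1206, 0.4679, 1, 1.6527, 2.3473, 3, 3.5321, 3.8794]; the algebraic connectivity is the second entry, 0.1206. The largest eigenvalue, 3.8794, is at most the vertex count 9. The eigenvalues sum to 16, which equals trace(L) = 2|E|.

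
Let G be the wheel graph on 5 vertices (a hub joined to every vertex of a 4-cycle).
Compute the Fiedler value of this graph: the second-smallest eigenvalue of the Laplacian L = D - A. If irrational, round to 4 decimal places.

3

The graph has 5 vertices and degree multiset [4, 3, 3, 3, 3]; D is the diagonal matrix of degrees and L = D - A. The smallest Laplacian eigenvalue is always 0. The next one, lambda_2 = 3, measures how hard the graph is to disconnect: larger values mean better connectivity. The largest eigenvalue, 5, is at most the vertex count 5.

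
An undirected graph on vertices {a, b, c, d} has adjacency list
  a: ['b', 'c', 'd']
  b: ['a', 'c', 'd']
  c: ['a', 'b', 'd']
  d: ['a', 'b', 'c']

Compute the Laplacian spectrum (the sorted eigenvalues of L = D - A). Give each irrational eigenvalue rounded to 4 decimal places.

With the vertex order [a, b, c, d], the degrees are [3, 3, 3, 3], giving D = diag(3, 3, 3, 3) and L = D - A. L is symmetric positive semidefinite, so every eigenvalue is real and nonnegative. The single zero eigenvalue shows the graph is connected. By the matrix-tree theorem the graph has (1/4) * product of the nonzero eigenvalues = 16 spanning trees.

[0, 4, 4, 4]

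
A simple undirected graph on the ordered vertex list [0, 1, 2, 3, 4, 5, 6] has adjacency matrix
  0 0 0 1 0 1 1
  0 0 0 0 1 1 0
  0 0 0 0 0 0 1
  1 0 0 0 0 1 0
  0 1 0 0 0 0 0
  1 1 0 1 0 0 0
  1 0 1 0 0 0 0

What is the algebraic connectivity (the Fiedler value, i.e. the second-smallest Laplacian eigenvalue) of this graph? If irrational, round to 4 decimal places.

0.3004

With the vertex order [0, 1, 2, 3, 4, 5, 6], the degrees are [3, 2, 1, 2, 1, 3, 2], giving D = diag(3, 2, 1, 2, 1, 3, 2) and L = D - A. The smallest Laplacian eigenvalue is always 0. The next one, lambda_2 = 0.3004, measures how hard the graph is to disconnect: larger values mean better connectivity.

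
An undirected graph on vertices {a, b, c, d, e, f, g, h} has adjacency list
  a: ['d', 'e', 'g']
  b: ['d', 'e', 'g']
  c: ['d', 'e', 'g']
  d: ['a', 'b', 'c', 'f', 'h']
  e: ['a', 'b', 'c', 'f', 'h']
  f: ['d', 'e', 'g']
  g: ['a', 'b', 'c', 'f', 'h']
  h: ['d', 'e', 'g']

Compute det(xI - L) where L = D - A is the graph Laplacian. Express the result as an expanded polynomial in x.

With the vertex order [a, b, c, d, e, f, g, h], the degrees are [3, 3, 3, 5, 5, 3, 5, 3], giving D = diag(3, 3, 3, 5, 5, 3, 5, 3) and L = D - A. The eigenvalues of L are [0, 3, 3, 3, 3, 5, 5, 8]; the characteristic polynomial is the product of (x - lambda_i), which multiplies out to x^8 - 30x^7 + 375x^6 - 2540x^5 + 10095x^4 - 23598x^3 + 30105x^2 - 16200x. Since p(0) = det(-L) = 0, x divides p(x). The largest eigenvalue, 8, is at most the vertex count 8. There is one zero in the spectrum, matching the 1 component.

x^8 - 30x^7 + 375x^6 - 2540x^5 + 10095x^4 - 23598x^3 + 30105x^2 - 16200x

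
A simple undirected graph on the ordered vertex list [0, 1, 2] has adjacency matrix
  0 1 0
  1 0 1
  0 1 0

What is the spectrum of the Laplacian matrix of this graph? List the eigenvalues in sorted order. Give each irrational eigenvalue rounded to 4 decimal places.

With the vertex order [0, 1, 2], the degrees are [1, 2, 1], giving D = diag(1, 2, 1) and L = D - A. The multiplicity of 0 as a Laplacian eigenvalue equals the number of connected components. There is one zero in the spectrum, matching the 1 component. By the matrix-tree theorem the graph has (1/3) * product of the nonzero eigenvalues = 1 spanning tree.

[0, 1, 3]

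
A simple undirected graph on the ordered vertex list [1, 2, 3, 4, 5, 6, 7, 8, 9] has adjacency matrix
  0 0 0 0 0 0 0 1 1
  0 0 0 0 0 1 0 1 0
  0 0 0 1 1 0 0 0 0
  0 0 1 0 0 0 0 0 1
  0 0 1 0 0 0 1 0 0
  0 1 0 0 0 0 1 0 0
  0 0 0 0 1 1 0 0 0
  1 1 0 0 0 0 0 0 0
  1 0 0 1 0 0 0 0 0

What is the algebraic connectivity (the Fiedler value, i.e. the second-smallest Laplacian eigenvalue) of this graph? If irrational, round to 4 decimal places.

0.4679

Reading degrees in the order [1, 2, 3, 4, 5, 6, 7, 8, 9] gives [2, 2, 2, 2, 2, 2, 2, 2, 2]; set D = diag(2, 2, 2, 2, 2, 2, 2, 2, 2) and form L = D - A. The sorted Laplacian eigenvalues are [0, 0.4679, 0.4679, 1.6527, 1.6527, 3, 3, 3.8794, 3.8794]; the algebraic connectivity is the second entry, 0.4679. There is one zero in the spectrum, matching the 1 component.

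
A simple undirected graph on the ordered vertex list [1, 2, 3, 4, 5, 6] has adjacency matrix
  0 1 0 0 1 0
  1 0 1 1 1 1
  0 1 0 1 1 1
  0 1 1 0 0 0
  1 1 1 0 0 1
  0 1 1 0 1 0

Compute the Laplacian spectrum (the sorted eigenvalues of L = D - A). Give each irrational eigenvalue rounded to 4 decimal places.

With the vertex order [1, 2, 3, 4, 5, 6], the degrees are [2, 5, 4, 2, 4, 3], giving D = diag(2, 5, 4, 2, 4, 3) and L = D - A. L is symmetric positive semidefinite, so every eigenvalue is real and nonnegative. By the matrix-tree theorem the graph has (1/6) * product of the nonzero eigenvalues = 99 spanning trees.

[0, 1.6972, 2.3820, 4.6180, 5.3028, 6]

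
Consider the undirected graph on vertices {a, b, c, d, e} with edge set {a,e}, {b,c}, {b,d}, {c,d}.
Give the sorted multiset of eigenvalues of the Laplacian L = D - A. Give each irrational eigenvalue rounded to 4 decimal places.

Each diagonal entry of L is the vertex degree and each off-diagonal entry is -1 where an edge is present, 0 otherwise; in the order [a, b, c, d, e] the diagonal is [1, 2, 2, 2, 1]. Diagonalising L (or applying a numerical eigensolver to the 5x5 matrix) gives the spectrum above. The 2 zero eigenvalues correspond to the 2 connected components. The largest eigenvalue, 3, is at most the vertex count 5. The eigenvalues sum to 8, which equals trace(L) = 2|E|.

[0, 0, 2, 3, 3]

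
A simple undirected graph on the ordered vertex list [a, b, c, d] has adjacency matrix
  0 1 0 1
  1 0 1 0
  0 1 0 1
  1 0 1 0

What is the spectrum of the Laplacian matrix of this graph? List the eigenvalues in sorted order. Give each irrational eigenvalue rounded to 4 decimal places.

[0, 2, 2, 4]

Reading degrees in the order [a, b, c, d] gives [2, 2, 2, 2]; set D = diag(2, 2, 2, 2) and form L = D - A. Since every row of L sums to 0, the all-ones vector is in the kernel and 0 is an eigenvalue. The single zero eigenvalue shows the graph is connected. By the matrix-tree theorem the graph has (1/4) * product of the nonzero eigenvalues = 4 spanning trees. The largest eigenvalue, 4, is at most the vertex count 4.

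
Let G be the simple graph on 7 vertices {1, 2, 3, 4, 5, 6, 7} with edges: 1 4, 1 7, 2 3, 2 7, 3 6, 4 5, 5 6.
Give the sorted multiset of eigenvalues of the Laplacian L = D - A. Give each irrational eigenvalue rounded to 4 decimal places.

[0, 0.7530, 0.7530, 2.4450, 2.4450, 3.8019, 3.8019]

Reading degrees in the order [1, 2, 3, 4, 5, 6, 7] gives [2, 2, 2, 2, 2, 2, 2]; set D = diag(2, 2, 2, 2, 2, 2, 2) and form L = D - A. Since every row of L sums to 0, the all-ones vector is in the kernel and 0 is an eigenvalue. The single zero eigenvalue shows the graph is connected. There is one zero in the spectrum, matching the 1 component. The largest eigenvalue, 3.8019, is at most the vertex count 7.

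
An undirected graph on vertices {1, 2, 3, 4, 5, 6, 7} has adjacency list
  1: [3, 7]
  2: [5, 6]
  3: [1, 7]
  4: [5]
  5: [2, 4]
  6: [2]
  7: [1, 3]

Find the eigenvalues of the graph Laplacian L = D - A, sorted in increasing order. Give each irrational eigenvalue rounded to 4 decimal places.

[0, 0, 0.5858, 2, 3, 3, 3.4142]

Each diagonal entry of L is the vertex degree and each off-diagonal entry is -1 where an edge is present, 0 otherwise; in the order [1, 2, 3, 4, 5, 6, 7] the diagonal is [2, 2, 2, 1, 2, 1, 2]. L is symmetric positive semidefinite, so every eigenvalue is real and nonnegative. The 2 zero eigenvalues correspond to the 2 connected components. The eigenvalues sum to 12, which equals trace(L) = 2|E|.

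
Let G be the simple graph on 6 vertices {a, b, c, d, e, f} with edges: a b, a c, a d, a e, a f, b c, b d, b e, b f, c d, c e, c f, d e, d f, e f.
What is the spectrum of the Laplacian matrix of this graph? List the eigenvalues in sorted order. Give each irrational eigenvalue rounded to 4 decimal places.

[0, 6, 6, 6, 6, 6]

Each diagonal entry of L is the vertex degree and each off-diagonal entry is -1 where an edge is present, 0 otherwise; in the order [a, b, c, d, e, f] the diagonal is [5, 5, 5, 5, 5, 5]. Since every row of L sums to 0, the all-ones vector is in the kernel and 0 is an eigenvalue. By the matrix-tree theorem the graph has (1/6) * product of the nonzero eigenvalues = 1296 spanning trees.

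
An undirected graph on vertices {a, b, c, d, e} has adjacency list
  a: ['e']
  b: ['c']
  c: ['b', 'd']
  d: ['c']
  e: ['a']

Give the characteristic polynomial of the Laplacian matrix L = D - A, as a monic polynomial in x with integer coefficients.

x^5 - 6x^4 + 11x^3 - 6x^2

Reading degrees in the order [a, b, c, d, e] gives [1, 1, 2, 1, 1]; set D = diag(1, 1, 2, 1, 1) and form L = D - A. L has integer entries, so p(x) = det(xI - L) has integer coefficients. Expanding the determinant yields x^5 - 6x^4 + 11x^3 - 6x^2. The constant term is 0 because L is singular (the all-ones vector lies in its kernel). The largest eigenvalue, 3, is at most the vertex count 5.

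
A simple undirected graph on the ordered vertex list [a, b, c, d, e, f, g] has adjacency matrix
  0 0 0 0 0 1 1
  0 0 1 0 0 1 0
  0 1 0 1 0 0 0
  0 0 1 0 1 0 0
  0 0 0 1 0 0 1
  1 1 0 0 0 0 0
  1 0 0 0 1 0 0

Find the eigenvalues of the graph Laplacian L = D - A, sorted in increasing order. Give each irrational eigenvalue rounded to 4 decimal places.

[0, 0.7530, 0.7530, 2.4450, 2.4450, 3.8019, 3.8019]

With the vertex order [a, b, c, d, e, f, g], the degrees are [2, 2, 2, 2, 2, 2, 2], giving D = diag(2, 2, 2, 2, 2, 2, 2) and L = D - A. Diagonalising L (or applying a numerical eigensolver to the 7x7 matrix) gives the spectrum above. The single zero eigenvalue shows the graph is connected. The eigenvalues sum to 14, which equals trace(L) = 2|E|.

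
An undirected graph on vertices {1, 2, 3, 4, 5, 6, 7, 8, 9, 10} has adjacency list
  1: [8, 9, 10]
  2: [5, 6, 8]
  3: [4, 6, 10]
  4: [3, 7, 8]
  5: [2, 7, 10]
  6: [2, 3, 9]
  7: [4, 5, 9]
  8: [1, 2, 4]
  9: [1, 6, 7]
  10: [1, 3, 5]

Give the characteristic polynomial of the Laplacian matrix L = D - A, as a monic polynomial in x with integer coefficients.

x^10 - 30x^9 + 390x^8 - 2880x^7 + 13305x^6 - 39882x^5 + 77640x^4 - 94800x^3 + 66000x^2 - 20000x

Reading degrees in the order [1, 2, 3, 4, 5, 6, 7, 8, 9, 10] gives [3, 3, 3, 3, 3, 3, 3, 3, 3, 3]; set D = diag(3, 3, 3, 3, 3, 3, 3, 3, 3, 3) and form L = D - A. Computing det(xI - L) by cofactor expansion (or equivalently via sum-over-permutations) gives x^10 - 30x^9 + 390x^8 - 2880x^7 + 13305x^6 - 39882x^5 + 77640x^4 - 94800x^3 + 66000x^2 - 20000x. The coefficient of x^9 equals -trace(L) = -30, matching the sum of degrees.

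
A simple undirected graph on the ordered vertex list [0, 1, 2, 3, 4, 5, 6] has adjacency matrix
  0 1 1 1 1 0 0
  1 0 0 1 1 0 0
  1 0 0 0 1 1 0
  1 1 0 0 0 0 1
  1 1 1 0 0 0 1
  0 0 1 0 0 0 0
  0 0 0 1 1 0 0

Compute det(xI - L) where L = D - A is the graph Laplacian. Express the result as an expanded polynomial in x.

With the vertex order [0, 1, 2, 3, 4, 5, 6], the degrees are [4, 3, 3, 3, 4, 1, 2], giving D = diag(4, 3, 3, 3, 4, 1, 2) and L = D - A. Computing det(xI - L) by cofactor expansion (or equivalently via sum-over-permutations) gives x^7 - 20x^6 + 158x^5 - 624x^4 + 1278x^3 - 1250x^2 + 427x. The constant term is 0 because L is singular (the all-ones vector lies in its kernel).

x^7 - 20x^6 + 158x^5 - 624x^4 + 1278x^3 - 1250x^2 + 427x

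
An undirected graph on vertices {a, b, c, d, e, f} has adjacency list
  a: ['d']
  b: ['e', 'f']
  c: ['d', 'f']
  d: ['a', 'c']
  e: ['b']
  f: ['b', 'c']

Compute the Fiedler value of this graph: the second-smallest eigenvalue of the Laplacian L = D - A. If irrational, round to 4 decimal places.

Reading degrees in the order [a, b, c, d, e, f] gives [1, 2, 2, 2, 1, 2]; set D = diag(1, 2, 2, 2, 1, 2) and form L = D - A. The smallest Laplacian eigenvalue is always 0. The next one, lambda_2 = 0.2679, measures how hard the graph is to disconnect: larger values mean better connectivity. There is one zero in the spectrum, matching the 1 component. The largest eigenvalue, 3.7321, is at most the vertex count 6.

0.2679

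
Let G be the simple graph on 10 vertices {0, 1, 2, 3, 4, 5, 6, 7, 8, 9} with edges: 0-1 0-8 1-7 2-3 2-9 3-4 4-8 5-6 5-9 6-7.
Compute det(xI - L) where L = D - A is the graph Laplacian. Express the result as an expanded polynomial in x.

x^10 - 20x^9 + 170x^8 - 800x^7 + 2275x^6 - 4004x^5 + 4290x^4 - 2640x^3 + 825x^2 - 100x

Reading degrees in the order [0, 1, 2, 3, 4, 5, 6, 7, 8, 9] gives [2, 2, 2, 2, 2, 2, 2, 2, 2, 2]; set D = diag(2, 2, 2, 2, 2, 2, 2, 2, 2, 2) and form L = D - A. Computing det(xI - L) by cofactor expansion (or equivalently via sum-over-permutations) gives x^10 - 20x^9 + 170x^8 - 800x^7 + 2275x^6 - 4004x^5 + 4290x^4 - 2640x^3 + 825x^2 - 100x. The constant term is 0 because L is singular (the all-ones vector lies in its kernel).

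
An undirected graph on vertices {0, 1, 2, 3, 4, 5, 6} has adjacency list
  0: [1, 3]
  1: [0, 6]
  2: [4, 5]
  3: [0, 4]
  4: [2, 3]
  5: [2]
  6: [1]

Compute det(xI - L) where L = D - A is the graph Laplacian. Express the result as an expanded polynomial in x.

x^7 - 12x^6 + 55x^5 - 120x^4 + 126x^3 - 56x^2 + 7x

Reading degrees in the order [0, 1, 2, 3, 4, 5, 6] gives [2, 2, 2, 2, 2, 1, 1]; set D = diag(2, 2, 2, 2, 2, 1, 1) and form L = D - A. Computing det(xI - L) by cofactor expansion (or equivalently via sum-over-permutations) gives x^7 - 12x^6 + 55x^5 - 120x^4 + 126x^3 - 56x^2 + 7x. Since p(0) = det(-L) = 0, x divides p(x). There is one zero in the spectrum, matching the 1 component. By the matrix-tree theorem the graph has (1/7) * product of the nonzero eigenvalues = 1 spanning tree.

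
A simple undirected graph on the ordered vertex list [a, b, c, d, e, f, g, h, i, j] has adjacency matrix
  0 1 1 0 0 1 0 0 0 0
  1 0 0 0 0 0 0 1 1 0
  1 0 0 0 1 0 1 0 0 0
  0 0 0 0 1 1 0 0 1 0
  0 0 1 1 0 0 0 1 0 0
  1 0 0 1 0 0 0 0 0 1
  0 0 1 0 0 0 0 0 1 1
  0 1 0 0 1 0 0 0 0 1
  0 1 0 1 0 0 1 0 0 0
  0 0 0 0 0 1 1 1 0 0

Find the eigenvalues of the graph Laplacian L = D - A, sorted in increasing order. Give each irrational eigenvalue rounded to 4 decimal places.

With the vertex order [a, b, c, d, e, f, g, h, i, j], the degrees are [3, 3, 3, 3, 3, 3, 3, 3, 3, 3], giving D = diag(3, 3, 3, 3, 3, 3, 3, 3, 3, 3) and L = D - A. The multiplicity of 0 as a Laplacian eigenvalue equals the number of connected components. There is one zero in the spectrum, matching the 1 component.

[0, 2, 2, 2, 2, 2, 5, 5, 5, 5]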